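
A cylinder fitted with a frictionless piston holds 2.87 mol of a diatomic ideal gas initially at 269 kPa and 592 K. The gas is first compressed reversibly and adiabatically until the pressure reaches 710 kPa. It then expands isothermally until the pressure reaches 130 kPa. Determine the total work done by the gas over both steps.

V₁ = nRT₁/P₁ = 2.87×8.314×592/269 = 52.5 L.
Step 1 — Adiabatic: T₂/T₁ = (P₂/P₁)^((γ−1)/γ) ⇒ T₂ = 592×(2.64)^0.286 = 781 K; V₂ = 26.3 L.
ΔU = nCvΔT = 2.87×20.8×(781−592) = 11300 J.
Q = 0 for an adiabatic process, so W = −ΔU = -11300 J.
State after step 1: P = 710 kPa, V = 26.3 L, T = 781 K.
Step 2 — Isothermal: T stays 781 K; PV = const ⇒ V₂ = 143 L, P₂ = 130 kPa.
ΔU = 0 (ideal gas, T constant).
W = nRT ln(V₂/V₁) = 2.87×8.314×781×ln(5.46) = 31600 J.
Q = ΔU + W = 31600 J.
Net over both steps: W = 20400 J, Q = 31600 J, ΔU = 11300 J.

20400 J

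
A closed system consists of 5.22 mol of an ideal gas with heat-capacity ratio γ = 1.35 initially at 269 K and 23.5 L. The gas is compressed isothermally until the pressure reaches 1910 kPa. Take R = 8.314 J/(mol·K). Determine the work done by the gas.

P₁ = nRT₁/V₁ = 5.22×8.314×269/23.5 = 497 kPa.
Isothermal: T stays 269 K; PV = const ⇒ V₂ = 6.11 L, P₂ = 1910 kPa.
W = nRT ln(V₂/V₁) = 5.22×8.314×269×ln(0.260) = -15700 J.

-15700 J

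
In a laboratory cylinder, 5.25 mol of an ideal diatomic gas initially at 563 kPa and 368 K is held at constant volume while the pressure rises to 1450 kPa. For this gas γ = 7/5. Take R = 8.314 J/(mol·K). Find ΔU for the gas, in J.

63300 J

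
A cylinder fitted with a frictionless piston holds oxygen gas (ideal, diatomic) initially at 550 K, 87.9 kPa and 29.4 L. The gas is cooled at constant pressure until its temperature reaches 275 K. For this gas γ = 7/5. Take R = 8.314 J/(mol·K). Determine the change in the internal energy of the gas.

-3230 J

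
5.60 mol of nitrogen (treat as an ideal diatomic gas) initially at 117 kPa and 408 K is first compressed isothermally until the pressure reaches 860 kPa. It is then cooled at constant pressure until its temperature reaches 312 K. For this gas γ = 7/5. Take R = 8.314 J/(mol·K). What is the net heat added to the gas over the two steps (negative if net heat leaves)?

-53500 J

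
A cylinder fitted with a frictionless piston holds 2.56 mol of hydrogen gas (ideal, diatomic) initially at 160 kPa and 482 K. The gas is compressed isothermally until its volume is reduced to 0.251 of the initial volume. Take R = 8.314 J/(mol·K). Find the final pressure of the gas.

V₁ = nRT₁/P₁ = 2.56×8.314×482/160 = 64.1 L.
Isothermal: T stays 482 K; PV = const ⇒ V₂ = 16.1 L, P₂ = 637 kPa.

637 kPa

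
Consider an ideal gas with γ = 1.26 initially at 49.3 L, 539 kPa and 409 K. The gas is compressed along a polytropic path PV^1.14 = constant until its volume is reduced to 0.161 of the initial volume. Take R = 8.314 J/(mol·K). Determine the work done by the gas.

n = P₁V₁/(RT₁) = 539×49.3/(8.314×409) = 7.81 mol.
Polytropic n=1.14: T₂ = T₁(V₁/V₂)^(n−1) = 409×(6.21)^0.14 = 528 K; P₂ = P₁(V₁/V₂)^n = 4320 kPa.
W = (P₁V₁−P₂V₂)/(n−1) = (539×49.3−4320×7.94)/0.14 = -55300 J.

-55300 J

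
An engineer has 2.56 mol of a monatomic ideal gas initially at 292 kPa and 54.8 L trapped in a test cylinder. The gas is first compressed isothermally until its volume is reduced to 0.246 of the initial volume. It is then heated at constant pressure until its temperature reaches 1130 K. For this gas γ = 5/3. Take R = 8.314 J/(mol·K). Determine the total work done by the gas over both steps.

T₁ = P₁V₁/(nR) = 292×54.8/(2.56×8.314) = 752 K.
Step 1 — Isothermal: T stays 752 K; PV = const ⇒ V₂ = 13.5 L, P₂ = 1190 kPa.
ΔU = 0 (ideal gas, T constant).
W = nRT ln(V₂/V₁) = 2.56×8.314×752×ln(0.246) = -22400 J.
Q = ΔU + W = -22400 J.
State after step 1: P = 1190 kPa, V = 13.5 L, T = 752 K.
Step 2 — Isobaric: P stays 1190 kPa; V/T = const ⇒ T₂ = 1130 K, V₂ = 20.3 L.
W = PΔV = 1190×(20.3−13.5) kPa·L = 8050 J.
ΔU = nCvΔT = 2.56×12.5×(1130−752) = 12100 J.
Q = ΔU + W = nCpΔT = 20100 J.
Net over both steps: W = -14400 J, Q = -2320 J, ΔU = 12100 J.

-14400 J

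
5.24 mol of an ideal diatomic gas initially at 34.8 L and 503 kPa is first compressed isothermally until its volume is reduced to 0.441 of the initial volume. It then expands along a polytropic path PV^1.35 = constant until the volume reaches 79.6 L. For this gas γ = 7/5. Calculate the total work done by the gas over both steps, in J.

7570 J

T₁ = P₁V₁/(nR) = 503×34.8/(5.24×8.314) = 402 K.
Step 1 — Isothermal: T stays 402 K; PV = const ⇒ V₂ = 15.3 L, P₂ = 1140 kPa.
ΔU = 0 (ideal gas, T constant).
W = nRT ln(V₂/V₁) = 5.24×8.314×402×ln(0.441) = -14300 J.
Q = ΔU + W = -14300 J.
State after step 1: P = 1140 kPa, V = 15.3 L, T = 402 K.
Step 2 — Polytropic n=1.35: T₂ = T₁(V₁/V₂)^(n−1) = 402×(0.193)^0.35 = 226 K; P₂ = P₁(V₁/V₂)^n = 124 kPa.
W = (P₁V₁−P₂V₂)/(n−1) = (1140×15.3−124×79.6)/0.35 = 21900 J.
ΔU = nCvΔT = 5.24×20.8×(226−402) = -19200 J.
Q = ΔU + W = 2740 J.
Net over both steps: W = 7570 J, Q = -11600 J, ΔU = -19200 J.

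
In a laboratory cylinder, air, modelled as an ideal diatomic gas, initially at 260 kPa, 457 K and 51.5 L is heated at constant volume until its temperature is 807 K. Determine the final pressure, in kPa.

Isochoric: V stays 51.5 L; P/T = const ⇒ T₂ = 807 K, P₂ = 459 kPa.

459 kPa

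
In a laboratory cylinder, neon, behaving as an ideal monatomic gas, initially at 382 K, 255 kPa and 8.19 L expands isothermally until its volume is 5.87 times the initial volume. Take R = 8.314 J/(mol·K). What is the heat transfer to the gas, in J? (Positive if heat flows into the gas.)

n = P₁V₁/(RT₁) = 255×8.19/(8.314×382) = 0.658 mol.
Isothermal: T stays 382 K; PV = const ⇒ V₂ = 48.1 L, P₂ = 43.4 kPa.
ΔU = 0 (ideal gas, T constant).
W = nRT ln(V₂/V₁) = 0.658×8.314×382×ln(5.87) = 3700 J.
Q = ΔU + W = 3700 J.

3700 J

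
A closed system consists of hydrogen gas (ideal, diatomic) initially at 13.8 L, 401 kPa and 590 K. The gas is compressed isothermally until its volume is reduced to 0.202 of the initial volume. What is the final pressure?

1990 kPa

Isothermal: T stays 590 K; PV = const ⇒ V₂ = 2.79 L, P₂ = 1990 kPa.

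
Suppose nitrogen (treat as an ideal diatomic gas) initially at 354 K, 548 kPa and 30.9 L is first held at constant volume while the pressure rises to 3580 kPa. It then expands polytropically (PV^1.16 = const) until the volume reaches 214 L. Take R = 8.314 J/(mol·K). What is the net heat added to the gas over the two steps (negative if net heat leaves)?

n = P₁V₁/(RT₁) = 548×30.9/(8.314×354) = 5.75 mol.
Step 1 — Isochoric: V stays 30.9 L; P/T = const ⇒ T₂ = 2310 K, P₂ = 3580 kPa.
W = 0 (no volume change).
ΔU = nCvΔT = 5.75×20.8×(2310−354) = 234000 J.
Q = ΔU = 234000 J.
State after step 1: P = 3580 kPa, V = 30.9 L, T = 2310 K.
Step 2 — Polytropic n=1.16: T₂ = T₁(V₁/V₂)^(n−1) = 2310×(0.144)^0.16 = 1700 K; P₂ = P₁(V₁/V₂)^n = 379 kPa.
W = (P₁V₁−P₂V₂)/(n−1) = (3580×30.9−379×214)/0.16 = 184000 J.
ΔU = nCvΔT = 5.75×20.8×(1700−2310) = -73600 J.
Q = ΔU + W = 110000 J.
Net over both steps: W = 184000 J, Q = 345000 J, ΔU = 161000 J.

345000 J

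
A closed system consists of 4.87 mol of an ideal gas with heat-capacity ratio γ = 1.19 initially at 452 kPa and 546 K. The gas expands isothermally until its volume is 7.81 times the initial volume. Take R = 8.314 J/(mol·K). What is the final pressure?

V₁ = nRT₁/P₁ = 4.87×8.314×546/452 = 48.9 L.
Isothermal: T stays 546 K; PV = const ⇒ V₂ = 382 L, P₂ = 57.9 kPa.

57.9 kPa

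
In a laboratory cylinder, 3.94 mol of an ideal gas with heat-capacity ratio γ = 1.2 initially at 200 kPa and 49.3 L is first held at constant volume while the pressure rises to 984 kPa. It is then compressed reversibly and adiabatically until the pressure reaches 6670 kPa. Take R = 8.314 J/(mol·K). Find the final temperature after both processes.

2040 K

T₁ = P₁V₁/(nR) = 200×49.3/(3.94×8.314) = 301 K.
Step 1 — Isochoric: V stays 49.3 L; P/T = const ⇒ T₂ = 1480 K, P₂ = 984 kPa.
W = 0 (no volume change).
ΔU = nCvΔT = 3.94×41.6×(1480−301) = 193000 J.
Q = ΔU = 193000 J.
State after step 1: P = 984 kPa, V = 49.3 L, T = 1480 K.
Step 2 — Adiabatic: T₂/T₁ = (P₂/P₁)^((γ−1)/γ) ⇒ T₂ = 1480×(6.78)^0.167 = 2040 K; V₂ = 10.0 L.
ΔU = nCvΔT = 3.94×41.6×(2040−1480) = 91100 J.
Q = 0 for an adiabatic process, so W = −ΔU = -91100 J.
Net over both steps: W = -91100 J, Q = 193000 J, ΔU = 284000 J.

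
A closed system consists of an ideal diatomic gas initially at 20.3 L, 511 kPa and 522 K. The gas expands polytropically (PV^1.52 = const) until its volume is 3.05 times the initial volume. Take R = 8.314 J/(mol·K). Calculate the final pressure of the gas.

93.8 kPa

Polytropic n=1.52: T₂ = T₁(V₁/V₂)^(n−1) = 522×(0.328)^0.52 = 292 K; P₂ = P₁(V₁/V₂)^n = 93.8 kPa.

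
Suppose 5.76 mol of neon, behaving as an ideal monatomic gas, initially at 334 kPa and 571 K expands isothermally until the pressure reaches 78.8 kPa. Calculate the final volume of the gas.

347 L

V₁ = nRT₁/P₁ = 5.76×8.314×571/334 = 81.9 L.
Isothermal: T stays 571 K; PV = const ⇒ V₂ = 347 L, P₂ = 78.8 kPa.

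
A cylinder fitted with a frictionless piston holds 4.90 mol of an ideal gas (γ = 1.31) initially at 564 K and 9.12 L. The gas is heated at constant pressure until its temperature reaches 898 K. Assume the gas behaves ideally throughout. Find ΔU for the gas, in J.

P₁ = nRT₁/V₁ = 4.90×8.314×564/9.12 = 2520 kPa.
Isobaric: P stays 2520 kPa; V/T = const ⇒ T₂ = 898 K, V₂ = 14.5 L.
For an ideal gas ΔU = nCvΔT with Cv = R/(γ−1) = 26.8 J/(mol·K).
ΔU = 4.90×26.8×(898−564) = 43900 J.

43900 J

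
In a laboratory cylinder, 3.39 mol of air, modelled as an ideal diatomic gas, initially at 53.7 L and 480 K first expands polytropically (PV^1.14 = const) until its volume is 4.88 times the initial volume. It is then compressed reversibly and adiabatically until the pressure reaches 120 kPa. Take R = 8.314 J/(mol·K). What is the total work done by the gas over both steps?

P₁ = nRT₁/V₁ = 3.39×8.314×480/53.7 = 252 kPa.
Step 1 — Polytropic n=1.14: T₂ = T₁(V₁/V₂)^(n−1) = 480×(0.205)^0.14 = 384 K; P₂ = P₁(V₁/V₂)^n = 41.4 kPa.
W = (P₁V₁−P₂V₂)/(n−1) = (252×53.7−41.4×262)/0.14 = 19200 J.
ΔU = nCvΔT = 3.39×20.8×(384−480) = -6730 J.
Q = ΔU + W = 12500 J.
State after step 1: P = 41.4 kPa, V = 262 L, T = 384 K.
Step 2 — Adiabatic: T₂/T₁ = (P₂/P₁)^((γ−1)/γ) ⇒ T₂ = 384×(2.90)^0.286 = 521 K; V₂ = 122 L.
ΔU = nCvΔT = 3.39×20.8×(521−384) = 9640 J.
Q = 0 for an adiabatic process, so W = −ΔU = -9640 J.
Net over both steps: W = 9590 J, Q = 12500 J, ΔU = 2910 J.

9590 J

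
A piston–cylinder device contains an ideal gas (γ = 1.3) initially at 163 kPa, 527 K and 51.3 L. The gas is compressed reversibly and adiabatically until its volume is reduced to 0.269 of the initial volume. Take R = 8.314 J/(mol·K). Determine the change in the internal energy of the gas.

13500 J

n = P₁V₁/(RT₁) = 163×51.3/(8.314×527) = 1.91 mol.
Adiabatic: TV^(γ−1) = const ⇒ T₂ = 527×(3.72)^0.300 = 781 K; PV^γ = const ⇒ P₂ = 898 kPa.
For an ideal gas ΔU = nCvΔT with Cv = R/(γ−1) = 27.7 J/(mol·K).
ΔU = 1.91×27.7×(781−527) = 13500 J.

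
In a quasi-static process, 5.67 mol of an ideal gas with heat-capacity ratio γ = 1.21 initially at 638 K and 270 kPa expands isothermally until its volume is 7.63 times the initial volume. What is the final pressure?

V₁ = nRT₁/P₁ = 5.67×8.314×638/270 = 111 L.
Isothermal: T stays 638 K; PV = const ⇒ V₂ = 850 L, P₂ = 35.4 kPa.

35.4 kPa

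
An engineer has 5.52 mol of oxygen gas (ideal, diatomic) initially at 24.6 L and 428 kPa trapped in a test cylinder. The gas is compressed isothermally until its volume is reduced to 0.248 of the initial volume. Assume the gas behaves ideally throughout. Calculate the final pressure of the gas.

T₁ = P₁V₁/(nR) = 428×24.6/(5.52×8.314) = 229 K.
Isothermal: T stays 229 K; PV = const ⇒ V₂ = 6.10 L, P₂ = 1730 kPa.

1730 kPa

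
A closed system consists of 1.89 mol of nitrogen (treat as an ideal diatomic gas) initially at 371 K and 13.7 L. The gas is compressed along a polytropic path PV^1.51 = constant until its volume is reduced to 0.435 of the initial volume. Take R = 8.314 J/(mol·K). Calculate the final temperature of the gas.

P₁ = nRT₁/V₁ = 1.89×8.314×371/13.7 = 426 kPa.
Polytropic n=1.51: T₂ = T₁(V₁/V₂)^(n−1) = 371×(2.30)^0.51 = 567 K; P₂ = P₁(V₁/V₂)^n = 1500 kPa.

567 K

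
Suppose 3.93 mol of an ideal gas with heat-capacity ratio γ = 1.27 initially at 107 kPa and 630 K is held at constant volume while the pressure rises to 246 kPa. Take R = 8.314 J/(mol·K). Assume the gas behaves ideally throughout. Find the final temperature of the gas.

1450 K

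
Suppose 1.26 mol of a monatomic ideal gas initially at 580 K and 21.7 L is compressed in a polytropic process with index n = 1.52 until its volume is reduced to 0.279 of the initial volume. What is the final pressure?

1950 kPa

P₁ = nRT₁/V₁ = 1.26×8.314×580/21.7 = 280 kPa.
Polytropic n=1.52: T₂ = T₁(V₁/V₂)^(n−1) = 580×(3.58)^0.52 = 1130 K; P₂ = P₁(V₁/V₂)^n = 1950 kPa.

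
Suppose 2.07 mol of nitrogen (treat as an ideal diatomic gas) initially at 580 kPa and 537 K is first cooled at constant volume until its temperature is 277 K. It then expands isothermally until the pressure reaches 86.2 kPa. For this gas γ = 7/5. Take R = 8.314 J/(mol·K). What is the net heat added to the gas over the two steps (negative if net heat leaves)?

V₁ = nRT₁/P₁ = 2.07×8.314×537/580 = 15.9 L.
Step 1 — Isochoric: V stays 15.9 L; P/T = const ⇒ T₂ = 277 K, P₂ = 299 kPa.
W = 0 (no volume change).
ΔU = nCvΔT = 2.07×20.8×(277−537) = -11200 J.
Q = ΔU = -11200 J.
State after step 1: P = 299 kPa, V = 15.9 L, T = 277 K.
Step 2 — Isothermal: T stays 277 K; PV = const ⇒ V₂ = 55.3 L, P₂ = 86.2 kPa.
ΔU = 0 (ideal gas, T constant).
W = nRT ln(V₂/V₁) = 2.07×8.314×277×ln(3.47) = 5930 J.
Q = ΔU + W = 5930 J.
Net over both steps: W = 5930 J, Q = -5250 J, ΔU = -11200 J.

-5250 J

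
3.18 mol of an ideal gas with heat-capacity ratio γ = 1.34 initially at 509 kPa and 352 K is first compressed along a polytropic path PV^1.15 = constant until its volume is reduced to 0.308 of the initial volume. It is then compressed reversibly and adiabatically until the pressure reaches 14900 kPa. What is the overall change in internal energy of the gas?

27200 J

V₁ = nRT₁/P₁ = 3.18×8.314×352/509 = 18.3 L.
Step 1 — Polytropic n=1.15: T₂ = T₁(V₁/V₂)^(n−1) = 352×(3.25)^0.15 = 420 K; P₂ = P₁(V₁/V₂)^n = 1970 kPa.
W = (P₁V₁−P₂V₂)/(n−1) = (509×18.3−1970×5.63)/0.15 = -12000 J.
ΔU = nCvΔT = 3.18×24.5×(420−352) = 5290 J.
Q = ΔU + W = -6700 J.
State after step 1: P = 1970 kPa, V = 5.63 L, T = 420 K.
Step 2 — Adiabatic: T₂/T₁ = (P₂/P₁)^((γ−1)/γ) ⇒ T₂ = 420×(7.56)^0.254 = 702 K; V₂ = 1.24 L.
ΔU = nCvΔT = 3.18×24.5×(702−420) = 21900 J.
Q = 0 for an adiabatic process, so W = −ΔU = -21900 J.
Net over both steps: W = -33900 J, Q = -6700 J, ΔU = 27200 J.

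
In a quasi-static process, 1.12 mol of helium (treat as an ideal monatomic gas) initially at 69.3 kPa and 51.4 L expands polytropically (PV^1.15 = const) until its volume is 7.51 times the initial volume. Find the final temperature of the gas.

T₁ = P₁V₁/(nR) = 69.3×51.4/(1.12×8.314) = 383 K.
Polytropic n=1.15: T₂ = T₁(V₁/V₂)^(n−1) = 383×(0.133)^0.15 = 283 K; P₂ = P₁(V₁/V₂)^n = 6.82 kPa.

283 K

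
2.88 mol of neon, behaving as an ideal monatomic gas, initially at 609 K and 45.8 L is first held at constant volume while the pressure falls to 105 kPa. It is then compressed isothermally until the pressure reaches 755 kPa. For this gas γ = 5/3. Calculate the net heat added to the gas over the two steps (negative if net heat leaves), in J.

P₁ = nRT₁/V₁ = 2.88×8.314×609/45.8 = 318 kPa.
Step 1 — Isochoric: V stays 45.8 L; P/T = const ⇒ T₂ = 201 K, P₂ = 105 kPa.
W = 0 (no volume change).
ΔU = nCvΔT = 2.88×12.5×(201−609) = -14700 J.
Q = ΔU = -14700 J.
State after step 1: P = 105 kPa, V = 45.8 L, T = 201 K.
Step 2 — Isothermal: T stays 201 K; PV = const ⇒ V₂ = 6.37 L, P₂ = 755 kPa.
ΔU = 0 (ideal gas, T constant).
W = nRT ln(V₂/V₁) = 2.88×8.314×201×ln(0.139) = -9490 J.
Q = ΔU + W = -9490 J.
Net over both steps: W = -9490 J, Q = -24100 J, ΔU = -14700 J.

-24100 J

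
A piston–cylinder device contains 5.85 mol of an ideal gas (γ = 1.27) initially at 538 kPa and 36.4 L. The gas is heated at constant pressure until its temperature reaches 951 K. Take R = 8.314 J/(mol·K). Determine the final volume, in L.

T₁ = P₁V₁/(nR) = 538×36.4/(5.85×8.314) = 403 K.
Isobaric: P stays 538 kPa; V/T = const ⇒ T₂ = 951 K, V₂ = 86.0 L.

86.0 L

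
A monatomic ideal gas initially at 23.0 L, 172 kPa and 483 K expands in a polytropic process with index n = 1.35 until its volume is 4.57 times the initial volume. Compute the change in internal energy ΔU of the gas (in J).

-2450 J

n = P₁V₁/(RT₁) = 172×23.0/(8.314×483) = 0.985 mol.
Polytropic n=1.35: T₂ = T₁(V₁/V₂)^(n−1) = 483×(0.219)^0.35 = 284 K; P₂ = P₁(V₁/V₂)^n = 22.1 kPa.
For an ideal gas ΔU = nCvΔT with Cv = (3/2)R = 12.5 J/(mol·K).
ΔU = 0.985×12.5×(284−483) = -2450 J.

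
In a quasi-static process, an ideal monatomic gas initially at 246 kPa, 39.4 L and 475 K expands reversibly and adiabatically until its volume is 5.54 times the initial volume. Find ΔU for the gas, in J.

n = P₁V₁/(RT₁) = 246×39.4/(8.314×475) = 2.45 mol.
Adiabatic: TV^(γ−1) = const ⇒ T₂ = 475×(0.181)^0.667 = 152 K; PV^γ = const ⇒ P₂ = 14.2 kPa.
For an ideal gas ΔU = nCvΔT with Cv = (3/2)R = 12.5 J/(mol·K).
ΔU = 2.45×12.5×(152−475) = -9900 J.

-9900 J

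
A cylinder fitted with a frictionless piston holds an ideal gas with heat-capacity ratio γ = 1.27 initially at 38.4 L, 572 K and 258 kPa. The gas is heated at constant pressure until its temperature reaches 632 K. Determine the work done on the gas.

n = P₁V₁/(RT₁) = 258×38.4/(8.314×572) = 2.08 mol.
Isobaric: P stays 258 kPa; V/T = const ⇒ T₂ = 632 K, V₂ = 42.4 L.
W = PΔV = 258×(42.4−38.4) kPa·L = 1040 J.
Work done on the gas = −W_by = -1040 J.

-1040 J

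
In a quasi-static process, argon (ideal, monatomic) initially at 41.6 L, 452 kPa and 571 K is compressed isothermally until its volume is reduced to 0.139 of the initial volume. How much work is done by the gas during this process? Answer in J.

-37100 J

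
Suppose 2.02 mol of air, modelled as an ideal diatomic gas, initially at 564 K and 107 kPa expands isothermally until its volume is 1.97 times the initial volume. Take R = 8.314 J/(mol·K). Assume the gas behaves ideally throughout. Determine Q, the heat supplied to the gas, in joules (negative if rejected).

V₁ = nRT₁/P₁ = 2.02×8.314×564/107 = 88.5 L.
Isothermal: T stays 564 K; PV = const ⇒ V₂ = 174 L, P₂ = 54.3 kPa.
ΔU = 0 (ideal gas, T constant).
W = nRT ln(V₂/V₁) = 2.02×8.314×564×ln(1.97) = 6420 J.
Q = ΔU + W = 6420 J.

6420 J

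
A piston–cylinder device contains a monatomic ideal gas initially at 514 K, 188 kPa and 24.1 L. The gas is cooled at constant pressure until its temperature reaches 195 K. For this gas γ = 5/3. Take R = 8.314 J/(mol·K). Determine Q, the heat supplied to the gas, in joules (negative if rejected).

-7030 J

n = P₁V₁/(RT₁) = 188×24.1/(8.314×514) = 1.06 mol.
Isobaric: P stays 188 kPa; V/T = const ⇒ T₂ = 195 K, V₂ = 9.14 L.
W = PΔV = 188×(9.14−24.1) kPa·L = -2810 J.
ΔU = nCvΔT = 1.06×12.5×(195−514) = -4220 J.
Q = ΔU + W = nCpΔT = -7030 J.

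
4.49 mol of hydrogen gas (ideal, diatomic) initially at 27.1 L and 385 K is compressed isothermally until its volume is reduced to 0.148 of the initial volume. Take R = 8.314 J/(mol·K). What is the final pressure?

P₁ = nRT₁/V₁ = 4.49×8.314×385/27.1 = 530 kPa.
Isothermal: T stays 385 K; PV = const ⇒ V₂ = 4.01 L, P₂ = 3580 kPa.

3580 kPa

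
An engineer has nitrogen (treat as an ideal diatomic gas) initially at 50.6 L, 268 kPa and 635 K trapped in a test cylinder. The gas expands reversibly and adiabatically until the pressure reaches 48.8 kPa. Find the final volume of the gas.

171 L

Adiabatic: T₂/T₁ = (P₂/P₁)^((γ−1)/γ) ⇒ T₂ = 635×(0.182)^0.286 = 390 K; V₂ = 171 L.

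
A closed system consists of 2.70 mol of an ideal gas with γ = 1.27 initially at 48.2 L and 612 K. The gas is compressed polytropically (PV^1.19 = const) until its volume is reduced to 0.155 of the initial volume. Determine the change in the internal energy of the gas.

P₁ = nRT₁/V₁ = 2.70×8.314×612/48.2 = 285 kPa.
Polytropic n=1.19: T₂ = T₁(V₁/V₂)^(n−1) = 612×(6.45)^0.19 = 872 K; P₂ = P₁(V₁/V₂)^n = 2620 kPa.
For an ideal gas ΔU = nCvΔT with Cv = R/(γ−1) = 30.8 J/(mol·K).
ΔU = 2.70×30.8×(872−612) = 21600 J.

21600 J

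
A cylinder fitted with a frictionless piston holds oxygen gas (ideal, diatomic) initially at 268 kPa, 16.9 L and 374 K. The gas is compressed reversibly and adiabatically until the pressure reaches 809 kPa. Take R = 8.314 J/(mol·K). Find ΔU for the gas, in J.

4200 J

n = P₁V₁/(RT₁) = 268×16.9/(8.314×374) = 1.46 mol.
Adiabatic: T₂/T₁ = (P₂/P₁)^((γ−1)/γ) ⇒ T₂ = 374×(3.02)^0.286 = 513 K; V₂ = 7.68 L.
For an ideal gas ΔU = nCvΔT with Cv = (5/2)R = 20.8 J/(mol·K).
ΔU = 1.46×20.8×(513−374) = 4200 J.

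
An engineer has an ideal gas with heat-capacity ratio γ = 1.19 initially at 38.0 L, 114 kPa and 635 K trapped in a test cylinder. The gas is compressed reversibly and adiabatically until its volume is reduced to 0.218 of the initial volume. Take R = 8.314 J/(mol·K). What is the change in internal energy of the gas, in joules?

n = P₁V₁/(RT₁) = 114×38.0/(8.314×635) = 0.821 mol.
Adiabatic: TV^(γ−1) = const ⇒ T₂ = 635×(4.59)^0.190 = 848 K; PV^γ = const ⇒ P₂ = 698 kPa.
For an ideal gas ΔU = nCvΔT with Cv = R/(γ−1) = 43.8 J/(mol·K).
ΔU = 0.821×43.8×(848−635) = 7650 J.

7650 J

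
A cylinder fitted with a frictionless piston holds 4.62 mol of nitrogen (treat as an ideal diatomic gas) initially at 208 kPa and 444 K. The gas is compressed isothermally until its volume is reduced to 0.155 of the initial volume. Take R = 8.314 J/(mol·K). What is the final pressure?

V₁ = nRT₁/P₁ = 4.62×8.314×444/208 = 82.0 L.
Isothermal: T stays 444 K; PV = const ⇒ V₂ = 12.7 L, P₂ = 1340 kPa.

1340 kPa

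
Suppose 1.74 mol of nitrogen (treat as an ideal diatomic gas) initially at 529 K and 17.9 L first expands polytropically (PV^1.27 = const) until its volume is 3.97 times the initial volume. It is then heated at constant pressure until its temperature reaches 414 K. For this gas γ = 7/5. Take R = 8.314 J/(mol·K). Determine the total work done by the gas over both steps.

P₁ = nRT₁/V₁ = 1.74×8.314×529/17.9 = 428 kPa.
Step 1 — Polytropic n=1.27: T₂ = T₁(V₁/V₂)^(n−1) = 529×(0.252)^0.27 = 365 K; P₂ = P₁(V₁/V₂)^n = 74.2 kPa.
W = (P₁V₁−P₂V₂)/(n−1) = (428×17.9−74.2×71.1)/0.27 = 8810 J.
ΔU = nCvΔT = 1.74×20.8×(365−529) = -5950 J.
Q = ΔU + W = 2860 J.
State after step 1: P = 74.2 kPa, V = 71.1 L, T = 365 K.
Step 2 — Isobaric: P stays 74.2 kPa; V/T = const ⇒ T₂ = 414 K, V₂ = 80.7 L.
W = PΔV = 74.2×(80.7−71.1) kPa·L = 715 J.
ΔU = nCvΔT = 1.74×20.8×(414−365) = 1790 J.
Q = ΔU + W = nCpΔT = 2500 J.
Net over both steps: W = 9530 J, Q = 5370 J, ΔU = -4160 J.

9530 J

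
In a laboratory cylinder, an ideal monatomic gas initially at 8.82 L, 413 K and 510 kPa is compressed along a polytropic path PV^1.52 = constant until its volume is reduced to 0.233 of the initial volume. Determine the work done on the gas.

9800 J

n = P₁V₁/(RT₁) = 510×8.82/(8.314×413) = 1.31 mol.
Polytropic n=1.52: T₂ = T₁(V₁/V₂)^(n−1) = 413×(4.29)^0.52 = 881 K; P₂ = P₁(V₁/V₂)^n = 4670 kPa.
W = (P₁V₁−P₂V₂)/(n−1) = (510×8.82−4670×2.06)/0.52 = -9800 J.
Work done on the gas = −W_by = 9800 J.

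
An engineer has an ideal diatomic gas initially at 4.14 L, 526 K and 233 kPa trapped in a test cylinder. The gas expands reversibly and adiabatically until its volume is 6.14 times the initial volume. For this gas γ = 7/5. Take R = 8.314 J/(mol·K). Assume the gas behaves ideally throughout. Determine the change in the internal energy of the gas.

-1240 J

n = P₁V₁/(RT₁) = 233×4.14/(8.314×526) = 0.221 mol.
Adiabatic: TV^(γ−1) = const ⇒ T₂ = 526×(0.163)^0.400 = 255 K; PV^γ = const ⇒ P₂ = 18.4 kPa.
For an ideal gas ΔU = nCvΔT with Cv = (5/2)R = 20.8 J/(mol·K).
ΔU = 0.221×20.8×(255−526) = -1240 J.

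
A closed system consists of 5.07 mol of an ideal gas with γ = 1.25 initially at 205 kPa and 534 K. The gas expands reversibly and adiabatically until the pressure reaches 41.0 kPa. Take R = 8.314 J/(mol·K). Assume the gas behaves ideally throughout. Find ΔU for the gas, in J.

-24800 J

V₁ = nRT₁/P₁ = 5.07×8.314×534/205 = 110 L.
Adiabatic: T₂/T₁ = (P₂/P₁)^((γ−1)/γ) ⇒ T₂ = 534×(0.200)^0.200 = 387 K; V₂ = 398 L.
For an ideal gas ΔU = nCvΔT with Cv = R/(γ−1) = 33.3 J/(mol·K).
ΔU = 5.07×33.3×(387−534) = -24800 J.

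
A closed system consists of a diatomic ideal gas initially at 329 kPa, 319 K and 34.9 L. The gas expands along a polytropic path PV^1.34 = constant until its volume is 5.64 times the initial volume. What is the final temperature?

Polytropic n=1.34: T₂ = T₁(V₁/V₂)^(n−1) = 319×(0.177)^0.34 = 177 K; P₂ = P₁(V₁/V₂)^n = 32.4 kPa.

177 K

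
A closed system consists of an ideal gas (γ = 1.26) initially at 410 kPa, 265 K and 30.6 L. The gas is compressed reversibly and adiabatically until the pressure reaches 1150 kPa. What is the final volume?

Adiabatic: T₂/T₁ = (P₂/P₁)^((γ−1)/γ) ⇒ T₂ = 265×(2.80)^0.206 = 328 K; V₂ = 13.5 L.

13.5 L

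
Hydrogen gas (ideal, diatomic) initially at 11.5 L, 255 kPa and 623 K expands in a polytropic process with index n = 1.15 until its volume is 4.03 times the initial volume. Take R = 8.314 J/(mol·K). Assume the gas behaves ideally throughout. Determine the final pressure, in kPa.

51.3 kPa

Polytropic n=1.15: T₂ = T₁(V₁/V₂)^(n−1) = 623×(0.248)^0.15 = 505 K; P₂ = P₁(V₁/V₂)^n = 51.3 kPa.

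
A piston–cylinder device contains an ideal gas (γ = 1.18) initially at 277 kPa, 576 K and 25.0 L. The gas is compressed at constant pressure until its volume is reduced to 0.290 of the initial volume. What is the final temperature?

167 K

Isobaric: P stays 277 kPa; V/T = const ⇒ T₂ = 167 K, V₂ = 7.25 L.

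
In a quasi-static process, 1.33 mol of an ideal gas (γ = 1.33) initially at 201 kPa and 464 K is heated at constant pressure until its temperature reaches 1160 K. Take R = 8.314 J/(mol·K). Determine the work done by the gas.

V₁ = nRT₁/P₁ = 1.33×8.314×464/201 = 25.5 L.
Isobaric: P stays 201 kPa; V/T = const ⇒ T₂ = 1160 K, V₂ = 63.8 L.
W = PΔV = 201×(63.8−25.5) kPa·L = 7700 J.

7700 J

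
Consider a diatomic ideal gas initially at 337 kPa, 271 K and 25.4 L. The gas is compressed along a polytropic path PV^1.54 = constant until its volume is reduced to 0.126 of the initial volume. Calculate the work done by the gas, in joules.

-32700 J

n = P₁V₁/(RT₁) = 337×25.4/(8.314×271) = 3.80 mol.
Polytropic n=1.54: T₂ = T₁(V₁/V₂)^(n−1) = 271×(7.94)^0.54 = 829 K; P₂ = P₁(V₁/V₂)^n = 8190 kPa.
W = (P₁V₁−P₂V₂)/(n−1) = (337×25.4−8190×3.20)/0.54 = -32700 J.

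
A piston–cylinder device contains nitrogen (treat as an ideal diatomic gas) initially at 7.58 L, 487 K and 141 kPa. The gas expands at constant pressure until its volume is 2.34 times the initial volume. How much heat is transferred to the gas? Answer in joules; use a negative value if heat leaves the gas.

5010 J

n = P₁V₁/(RT₁) = 141×7.58/(8.314×487) = 0.264 mol.
Isobaric: P stays 141 kPa; V/T = const ⇒ T₂ = 1140 K, V₂ = 17.7 L.
W = PΔV = 141×(17.7−7.58) kPa·L = 1430 J.
ΔU = nCvΔT = 0.264×20.8×(1140−487) = 3580 J.
Q = ΔU + W = nCpΔT = 5010 J.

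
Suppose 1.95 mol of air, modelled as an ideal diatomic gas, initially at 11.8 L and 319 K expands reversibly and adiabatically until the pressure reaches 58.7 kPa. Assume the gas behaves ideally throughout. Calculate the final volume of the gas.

49.6 L

P₁ = nRT₁/V₁ = 1.95×8.314×319/11.8 = 438 kPa.
Adiabatic: T₂/T₁ = (P₂/P₁)^((γ−1)/γ) ⇒ T₂ = 319×(0.134)^0.286 = 180 K; V₂ = 49.6 L.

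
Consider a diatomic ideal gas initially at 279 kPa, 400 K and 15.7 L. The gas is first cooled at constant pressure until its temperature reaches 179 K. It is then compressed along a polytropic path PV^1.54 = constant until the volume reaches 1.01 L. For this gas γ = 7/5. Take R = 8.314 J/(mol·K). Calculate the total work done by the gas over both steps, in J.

n = P₁V₁/(RT₁) = 279×15.7/(8.314×400) = 1.32 mol.
Step 1 — Isobaric: P stays 279 kPa; V/T = const ⇒ T₂ = 179 K, V₂ = 7.03 L.
W = PΔV = 279×(7.03−15.7) kPa·L = -2420 J.
ΔU = nCvΔT = 1.32×20.8×(179−400) = -6050 J.
Q = ΔU + W = nCpΔT = -8470 J.
State after step 1: P = 279 kPa, V = 7.03 L, T = 179 K.
Step 2 — Polytropic n=1.54: T₂ = T₁(V₁/V₂)^(n−1) = 179×(6.96)^0.54 = 510 K; P₂ = P₁(V₁/V₂)^n = 5530 kPa.
W = (P₁V₁−P₂V₂)/(n−1) = (279×7.03−5530×1.01)/0.54 = -6720 J.
ΔU = nCvΔT = 1.32×20.8×(510−179) = 9070 J.
Q = ΔU + W = 2350 J.
Net over both steps: W = -9140 J, Q = -6120 J, ΔU = 3020 J.

-9140 J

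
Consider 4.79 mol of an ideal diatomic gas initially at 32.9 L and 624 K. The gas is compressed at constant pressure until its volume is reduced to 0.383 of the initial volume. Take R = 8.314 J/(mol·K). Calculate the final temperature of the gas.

239 K

P₁ = nRT₁/V₁ = 4.79×8.314×624/32.9 = 755 kPa.
Isobaric: P stays 755 kPa; V/T = const ⇒ T₂ = 239 K, V₂ = 12.6 L.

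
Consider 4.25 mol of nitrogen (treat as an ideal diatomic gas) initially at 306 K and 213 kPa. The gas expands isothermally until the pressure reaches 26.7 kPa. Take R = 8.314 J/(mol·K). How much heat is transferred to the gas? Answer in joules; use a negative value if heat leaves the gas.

22500 J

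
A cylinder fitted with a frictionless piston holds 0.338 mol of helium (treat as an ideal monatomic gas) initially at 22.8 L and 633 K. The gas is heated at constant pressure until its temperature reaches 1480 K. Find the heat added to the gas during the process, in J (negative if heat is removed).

P₁ = nRT₁/V₁ = 0.338×8.314×633/22.8 = 78.0 kPa.
Isobaric: P stays 78.0 kPa; V/T = const ⇒ T₂ = 1480 K, V₂ = 53.3 L.
W = PΔV = 78.0×(53.3−22.8) kPa·L = 2380 J.
ΔU = nCvΔT = 0.338×12.5×(1480−633) = 3570 J.
Q = ΔU + W = nCpΔT = 5950 J.

5950 J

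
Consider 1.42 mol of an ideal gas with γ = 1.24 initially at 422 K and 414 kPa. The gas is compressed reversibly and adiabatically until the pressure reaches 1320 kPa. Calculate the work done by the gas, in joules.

V₁ = nRT₁/P₁ = 1.42×8.314×422/414 = 12.0 L.
Adiabatic: T₂/T₁ = (P₂/P₁)^((γ−1)/γ) ⇒ T₂ = 422×(3.19)^0.194 = 528 K; V₂ = 4.72 L.
ΔU = nCvΔT = 1.42×34.6×(528−422) = 5220 J.
Q = 0 for an adiabatic process, so W = −ΔU = -5220 J.

-5220 J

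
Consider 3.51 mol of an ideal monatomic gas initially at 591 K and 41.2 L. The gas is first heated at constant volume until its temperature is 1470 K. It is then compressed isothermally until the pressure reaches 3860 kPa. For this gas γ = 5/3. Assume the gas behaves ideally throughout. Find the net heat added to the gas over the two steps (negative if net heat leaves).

P₁ = nRT₁/V₁ = 3.51×8.314×591/41.2 = 419 kPa.
Step 1 — Isochoric: V stays 41.2 L; P/T = const ⇒ T₂ = 1470 K, P₂ = 1040 kPa.
W = 0 (no volume change).
ΔU = nCvΔT = 3.51×12.5×(1470−591) = 38500 J.
Q = ΔU = 38500 J.
State after step 1: P = 1040 kPa, V = 41.2 L, T = 1470 K.
Step 2 — Isothermal: T stays 1470 K; PV = const ⇒ V₂ = 11.1 L, P₂ = 3860 kPa.
ΔU = 0 (ideal gas, T constant).
W = nRT ln(V₂/V₁) = 3.51×8.314×1470×ln(0.270) = -56200 J.
Q = ΔU + W = -56200 J.
Net over both steps: W = -56200 J, Q = -17700 J, ΔU = 38500 J.

-17700 J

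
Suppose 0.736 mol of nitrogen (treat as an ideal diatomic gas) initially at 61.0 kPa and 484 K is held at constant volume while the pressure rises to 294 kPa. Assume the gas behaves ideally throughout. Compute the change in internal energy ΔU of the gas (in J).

V₁ = nRT₁/P₁ = 0.736×8.314×484/61.0 = 48.6 L.
Isochoric: V stays 48.6 L; P/T = const ⇒ T₂ = 2330 K, P₂ = 294 kPa.
For an ideal gas ΔU = nCvΔT with Cv = (5/2)R = 20.8 J/(mol·K).
ΔU = 0.736×20.8×(2330−484) = 28300 J.

28300 J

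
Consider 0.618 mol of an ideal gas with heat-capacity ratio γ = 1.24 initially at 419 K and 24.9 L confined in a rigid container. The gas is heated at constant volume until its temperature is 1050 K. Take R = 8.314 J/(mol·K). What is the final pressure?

217 kPa

P₁ = nRT₁/V₁ = 0.618×8.314×419/24.9 = 86.5 kPa.
Isochoric: V stays 24.9 L; P/T = const ⇒ T₂ = 1050 K, P₂ = 217 kPa.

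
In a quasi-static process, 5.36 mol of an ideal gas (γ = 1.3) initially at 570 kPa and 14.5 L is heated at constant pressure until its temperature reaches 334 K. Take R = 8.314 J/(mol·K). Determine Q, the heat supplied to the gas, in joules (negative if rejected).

T₁ = P₁V₁/(nR) = 570×14.5/(5.36×8.314) = 185 K.
Isobaric: P stays 570 kPa; V/T = const ⇒ T₂ = 334 K, V₂ = 26.1 L.
W = PΔV = 570×(26.1−14.5) kPa·L = 6620 J.
ΔU = nCvΔT = 5.36×27.7×(334−185) = 22100 J.
Q = ΔU + W = nCpΔT = 28700 J.

28700 J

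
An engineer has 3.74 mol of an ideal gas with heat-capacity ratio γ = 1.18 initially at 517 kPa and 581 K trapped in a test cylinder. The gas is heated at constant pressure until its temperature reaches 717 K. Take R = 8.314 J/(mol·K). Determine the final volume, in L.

V₁ = nRT₁/P₁ = 3.74×8.314×581/517 = 34.9 L.
Isobaric: P stays 517 kPa; V/T = const ⇒ T₂ = 717 K, V₂ = 43.1 L.

43.1 L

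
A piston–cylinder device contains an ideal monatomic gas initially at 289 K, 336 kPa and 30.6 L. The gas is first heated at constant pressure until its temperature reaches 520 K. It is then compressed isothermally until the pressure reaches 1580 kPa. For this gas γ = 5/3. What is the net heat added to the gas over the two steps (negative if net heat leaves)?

n = P₁V₁/(RT₁) = 336×30.6/(8.314×289) = 4.28 mol.
Step 1 — Isobaric: P stays 336 kPa; V/T = const ⇒ T₂ = 520 K, V₂ = 55.1 L.
W = PΔV = 336×(55.1−30.6) kPa·L = 8220 J.
ΔU = nCvΔT = 4.28×12.5×(520−289) = 12300 J.
Q = ΔU + W = nCpΔT = 20500 J.
State after step 1: P = 336 kPa, V = 55.1 L, T = 520 K.
Step 2 — Isothermal: T stays 520 K; PV = const ⇒ V₂ = 11.7 L, P₂ = 1580 kPa.
ΔU = 0 (ideal gas, T constant).
W = nRT ln(V₂/V₁) = 4.28×8.314×520×ln(0.213) = -28600 J.
Q = ΔU + W = -28600 J.
Net over both steps: W = -20400 J, Q = -8090 J, ΔU = 12300 J.

-8090 J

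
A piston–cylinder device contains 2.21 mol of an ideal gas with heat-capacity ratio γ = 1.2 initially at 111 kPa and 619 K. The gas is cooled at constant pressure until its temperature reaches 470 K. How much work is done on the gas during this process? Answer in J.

2740 J

V₁ = nRT₁/P₁ = 2.21×8.314×619/111 = 102 L.
Isobaric: P stays 111 kPa; V/T = const ⇒ T₂ = 470 K, V₂ = 77.8 L.
W = PΔV = 111×(77.8−102) kPa·L = -2740 J.
Work done on the gas = −W_by = 2740 J.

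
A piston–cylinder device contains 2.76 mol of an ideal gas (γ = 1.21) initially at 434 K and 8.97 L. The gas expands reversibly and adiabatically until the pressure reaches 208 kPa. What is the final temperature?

P₁ = nRT₁/V₁ = 2.76×8.314×434/8.97 = 1110 kPa.
Adiabatic: T₂/T₁ = (P₂/P₁)^((γ−1)/γ) ⇒ T₂ = 434×(0.187)^0.174 = 325 K; V₂ = 35.8 L.

325 K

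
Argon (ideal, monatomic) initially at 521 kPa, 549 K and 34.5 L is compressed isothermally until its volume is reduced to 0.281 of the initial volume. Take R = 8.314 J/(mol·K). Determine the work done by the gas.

-22800 J

n = P₁V₁/(RT₁) = 521×34.5/(8.314×549) = 3.94 mol.
Isothermal: T stays 549 K; PV = const ⇒ V₂ = 9.69 L, P₂ = 1850 kPa.
W = nRT ln(V₂/V₁) = 3.94×8.314×549×ln(0.281) = -22800 J.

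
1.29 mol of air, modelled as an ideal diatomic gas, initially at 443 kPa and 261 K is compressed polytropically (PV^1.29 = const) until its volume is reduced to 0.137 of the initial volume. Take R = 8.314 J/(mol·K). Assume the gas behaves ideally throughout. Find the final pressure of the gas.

V₁ = nRT₁/P₁ = 1.29×8.314×261/443 = 6.32 L.
Polytropic n=1.29: T₂ = T₁(V₁/V₂)^(n−1) = 261×(7.30)^0.29 = 465 K; P₂ = P₁(V₁/V₂)^n = 5750 kPa.

5750 kPa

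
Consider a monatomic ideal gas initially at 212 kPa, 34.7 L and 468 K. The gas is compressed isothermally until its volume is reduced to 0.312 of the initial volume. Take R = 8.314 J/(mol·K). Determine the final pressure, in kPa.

679 kPa

Isothermal: T stays 468 K; PV = const ⇒ V₂ = 10.8 L, P₂ = 679 kPa.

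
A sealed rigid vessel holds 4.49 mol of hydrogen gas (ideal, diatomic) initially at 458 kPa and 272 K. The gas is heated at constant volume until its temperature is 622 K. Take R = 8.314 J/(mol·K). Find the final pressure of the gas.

V₁ = nRT₁/P₁ = 4.49×8.314×272/458 = 22.2 L.
Isochoric: V stays 22.2 L; P/T = const ⇒ T₂ = 622 K, P₂ = 1050 kPa.

1050 kPa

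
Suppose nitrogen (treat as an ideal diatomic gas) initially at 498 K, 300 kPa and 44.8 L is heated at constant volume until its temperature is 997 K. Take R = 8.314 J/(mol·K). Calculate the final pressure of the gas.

601 kPa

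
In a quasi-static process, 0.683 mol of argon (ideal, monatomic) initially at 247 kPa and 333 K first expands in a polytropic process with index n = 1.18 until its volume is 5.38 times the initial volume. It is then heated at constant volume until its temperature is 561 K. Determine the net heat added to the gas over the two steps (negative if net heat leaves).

V₁ = nRT₁/P₁ = 0.683×8.314×333/247 = 7.66 L.
Step 1 — Polytropic n=1.18: T₂ = T₁(V₁/V₂)^(n−1) = 333×(0.186)^0.18 = 246 K; P₂ = P₁(V₁/V₂)^n = 33.9 kPa.
W = (P₁V₁−P₂V₂)/(n−1) = (247×7.66−33.9×41.2)/0.18 = 2750 J.
ΔU = nCvΔT = 0.683×12.5×(246−333) = -741 J.
Q = ΔU + W = 2000 J.
State after step 1: P = 33.9 kPa, V = 41.2 L, T = 246 K.
Step 2 — Isochoric: V stays 41.2 L; P/T = const ⇒ T₂ = 561 K, P₂ = 77.3 kPa.
W = 0 (no volume change).
ΔU = nCvΔT = 0.683×12.5×(561−246) = 2680 J.
Q = ΔU = 2680 J.
Net over both steps: W = 2750 J, Q = 4690 J, ΔU = 1940 J.

4690 J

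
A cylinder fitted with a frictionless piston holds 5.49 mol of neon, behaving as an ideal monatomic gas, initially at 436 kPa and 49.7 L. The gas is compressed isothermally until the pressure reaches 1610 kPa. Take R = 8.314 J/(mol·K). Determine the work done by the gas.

-28300 J

T₁ = P₁V₁/(nR) = 436×49.7/(5.49×8.314) = 475 K.
Isothermal: T stays 475 K; PV = const ⇒ V₂ = 13.5 L, P₂ = 1610 kPa.
W = nRT ln(V₂/V₁) = 5.49×8.314×475×ln(0.271) = -28300 J.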